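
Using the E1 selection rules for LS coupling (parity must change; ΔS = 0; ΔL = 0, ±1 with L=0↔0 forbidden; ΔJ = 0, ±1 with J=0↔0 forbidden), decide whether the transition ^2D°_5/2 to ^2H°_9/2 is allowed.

forbidden

Initial level: S=1/2, L=2, J=5/2, parity odd. Final level: S=1/2, L=5, J=9/2, parity odd.
ΔL = 0, ±1 (not L=0↔0): L: 2 → 5, ΔL = +3 — violated.
Parity must change: odd → odd — violated.
ΔS = 0: S: 1/2 → 1/2 — satisfied.
ΔJ = 0, ±1 (not J=0↔0): J: 5/2 → 9/2, ΔJ = +2 — violated.
Rule(s) violated: parity, ΔL, ΔJ.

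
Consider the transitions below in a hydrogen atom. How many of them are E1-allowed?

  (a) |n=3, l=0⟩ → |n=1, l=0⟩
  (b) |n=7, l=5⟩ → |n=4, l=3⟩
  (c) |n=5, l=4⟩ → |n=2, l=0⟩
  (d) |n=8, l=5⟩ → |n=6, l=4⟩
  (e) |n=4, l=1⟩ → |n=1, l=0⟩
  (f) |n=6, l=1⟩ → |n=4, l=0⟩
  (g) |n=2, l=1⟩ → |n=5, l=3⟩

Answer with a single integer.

(a) forbidden — Δl = +0 (E1 requires Δl = ±1)
(b) forbidden — Δl = -2 (E1 requires Δl = ±1)
(c) forbidden — Δl = -4 (E1 requires Δl = ±1)
(d) allowed
(e) allowed
(f) allowed
(g) forbidden — Δl = +2 (E1 requires Δl = ±1)
Total allowed: 3 of 7.

3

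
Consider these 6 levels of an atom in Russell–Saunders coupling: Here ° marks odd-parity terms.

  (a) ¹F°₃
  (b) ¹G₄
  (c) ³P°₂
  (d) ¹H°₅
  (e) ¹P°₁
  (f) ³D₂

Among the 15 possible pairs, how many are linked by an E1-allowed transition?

3

(a)–(b): allowed.
(a)–(c): forbidden (parity, ΔS, ΔL).
(a)–(d): forbidden (parity, ΔL, ΔJ).
(a)–(e): forbidden (parity, ΔL, ΔJ).
(a)–(f): forbidden (ΔS).
(b)–(c): forbidden (ΔS, ΔL, ΔJ).
(b)–(d): allowed.
(b)–(e): forbidden (ΔL, ΔJ).
(b)–(f): forbidden (parity, ΔS, ΔL, ΔJ).
(c)–(d): forbidden (parity, ΔS, ΔL, ΔJ).
(c)–(e): forbidden (parity, ΔS).
(c)–(f): allowed.
(d)–(e): forbidden (parity, ΔL, ΔJ).
(d)–(f): forbidden (ΔS, ΔL, ΔJ).
(e)–(f): forbidden (ΔS).
Allowed pairs: 3 of 15.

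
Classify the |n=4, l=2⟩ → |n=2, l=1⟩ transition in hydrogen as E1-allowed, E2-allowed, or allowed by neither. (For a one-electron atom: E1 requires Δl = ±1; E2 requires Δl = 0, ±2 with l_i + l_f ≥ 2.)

Δl = 1 − 2 = -1; l_i + l_f = 3.
E1 (Δl = ±1): satisfied.
E2 (Δl = 0,±2, l_i+l_f ≥ 2): not satisfied.

E1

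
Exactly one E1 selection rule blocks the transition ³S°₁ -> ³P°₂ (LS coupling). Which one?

parity

Reading off the term symbols: S 1→1, L 0→1, J 1→2, parity odd→odd.
Parity must change: odd → odd — violated.
ΔS = 0: S: 1 → 1 — satisfied.
ΔL = 0, ±1 (not L=0↔0): L: 0 → 1, ΔL = +1 — satisfied.
ΔJ = 0, ±1 (not J=0↔0): J: 1 → 2, ΔJ = +1 — satisfied.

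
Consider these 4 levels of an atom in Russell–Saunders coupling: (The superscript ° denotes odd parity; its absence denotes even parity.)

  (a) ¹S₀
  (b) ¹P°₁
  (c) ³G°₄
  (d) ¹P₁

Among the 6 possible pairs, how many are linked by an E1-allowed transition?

2

(a)–(b): allowed.
(a)–(c): forbidden (ΔS, ΔL, ΔJ).
(a)–(d): forbidden (parity).
(b)–(c): forbidden (parity, ΔS, ΔL, ΔJ).
(b)–(d): allowed.
(c)–(d): forbidden (ΔS, ΔL, ΔJ).
Allowed pairs: 2 of 6.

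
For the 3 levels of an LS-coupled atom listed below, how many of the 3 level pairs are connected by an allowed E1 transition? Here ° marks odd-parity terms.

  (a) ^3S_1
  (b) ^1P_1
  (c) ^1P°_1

1

(a)–(b): forbidden (parity, ΔS).
(a)–(c): forbidden (ΔS).
(b)–(c): allowed.
Allowed pairs: 1 of 3.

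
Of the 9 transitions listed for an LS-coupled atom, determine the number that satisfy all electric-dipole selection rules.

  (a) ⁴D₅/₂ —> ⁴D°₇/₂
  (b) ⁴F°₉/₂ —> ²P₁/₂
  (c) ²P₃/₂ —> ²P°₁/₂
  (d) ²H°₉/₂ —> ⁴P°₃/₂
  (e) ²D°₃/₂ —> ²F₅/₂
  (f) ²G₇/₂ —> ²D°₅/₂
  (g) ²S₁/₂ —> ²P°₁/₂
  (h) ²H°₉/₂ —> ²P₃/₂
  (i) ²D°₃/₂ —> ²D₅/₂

5

(a) allowed
(b) forbidden (ΔS, ΔL, ΔJ fail)
(c) allowed
(d) forbidden (parity, ΔS, ΔL, ΔJ fail)
(e) allowed
(f) forbidden (ΔL fails)
(g) allowed
(h) forbidden (ΔL, ΔJ fail)
(i) allowed
Total allowed: 5 of 9.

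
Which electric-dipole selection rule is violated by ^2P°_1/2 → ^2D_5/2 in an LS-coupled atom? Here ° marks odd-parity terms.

Initial level: S=1/2, L=1, J=1/2, parity odd. Final level: S=1/2, L=2, J=5/2, parity even.
ΔS = 0: S: 1/2 → 1/2 — satisfied.
Parity must change: odd → even — satisfied.
ΔL = 0, ±1 (not L=0↔0): L: 1 → 2, ΔL = +1 — satisfied.
ΔJ = 0, ±1 (not J=0↔0): J: 1/2 → 5/2, ΔJ = +2 — violated.

the ΔJ = 0, ±1 rule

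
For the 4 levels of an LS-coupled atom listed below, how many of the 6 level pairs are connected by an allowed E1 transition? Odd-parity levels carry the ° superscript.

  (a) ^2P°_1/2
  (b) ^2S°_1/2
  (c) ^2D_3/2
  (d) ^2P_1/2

(a)–(b): forbidden (parity).
(a)–(c): allowed.
(a)–(d): allowed.
(b)–(c): forbidden (ΔL).
(b)–(d): allowed.
(c)–(d): forbidden (parity).
Allowed pairs: 3 of 6.

3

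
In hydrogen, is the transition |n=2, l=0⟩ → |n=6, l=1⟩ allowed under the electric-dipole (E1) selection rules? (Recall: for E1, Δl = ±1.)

Δl = 1 − 0 = +1; the E1 rule Δl = ±1 is ok.
All E1 selection rules are satisfied.

allowed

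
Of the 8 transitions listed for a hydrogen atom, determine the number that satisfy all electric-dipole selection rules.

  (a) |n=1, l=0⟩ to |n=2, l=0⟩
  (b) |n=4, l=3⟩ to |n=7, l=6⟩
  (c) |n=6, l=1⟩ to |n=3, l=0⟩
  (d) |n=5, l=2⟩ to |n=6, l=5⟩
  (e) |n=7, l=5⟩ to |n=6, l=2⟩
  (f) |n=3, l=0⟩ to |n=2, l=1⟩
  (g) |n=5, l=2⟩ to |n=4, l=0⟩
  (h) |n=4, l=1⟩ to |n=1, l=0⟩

(a) forbidden — Δl = +0 (E1 requires Δl = ±1)
(b) forbidden — Δl = +3 (E1 requires Δl = ±1)
(c) allowed
(d) forbidden — Δl = +3 (E1 requires Δl = ±1)
(e) forbidden — Δl = -3 (E1 requires Δl = ±1)
(f) allowed
(g) forbidden — Δl = -2 (E1 requires Δl = ±1)
(h) allowed
Total allowed: 3 of 8.

3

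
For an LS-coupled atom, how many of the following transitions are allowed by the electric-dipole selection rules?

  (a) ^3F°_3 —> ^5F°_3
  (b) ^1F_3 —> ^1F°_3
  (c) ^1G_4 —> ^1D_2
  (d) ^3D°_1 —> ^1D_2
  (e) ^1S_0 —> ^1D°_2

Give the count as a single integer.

1

(a) forbidden (parity, ΔS fail)
(b) allowed
(c) forbidden (parity, ΔL, ΔJ fail)
(d) forbidden (ΔS fails)
(e) forbidden (ΔL, ΔJ fail)
Total allowed: 1 of 5.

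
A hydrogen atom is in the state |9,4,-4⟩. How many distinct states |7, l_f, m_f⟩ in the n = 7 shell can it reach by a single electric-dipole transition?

E1 requires Δl = ±1, so l_f ∈ {3, 5}; with 0 ≤ l_f ≤ n_f−1 = 6, the allowed l_f values are {3, 5}.
For l_f = 3: m_f ∈ {m_i−1, m_i, m_i+1} ∩ [−3, 3] = {-3} → 1 state.
For l_f = 5: m_f ∈ {m_i−1, m_i, m_i+1} ∩ [−5, 5] = {-5, -4, -3} → 3 states.
Total: 4.

4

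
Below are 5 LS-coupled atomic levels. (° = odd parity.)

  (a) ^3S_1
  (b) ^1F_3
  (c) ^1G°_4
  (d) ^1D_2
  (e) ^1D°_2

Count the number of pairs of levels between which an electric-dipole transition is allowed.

3

(a)–(b): forbidden (parity, ΔS, ΔL, ΔJ).
(a)–(c): forbidden (ΔS, ΔL, ΔJ).
(a)–(d): forbidden (parity, ΔS, ΔL).
(a)–(e): forbidden (ΔS, ΔL).
(b)–(c): allowed.
(b)–(d): forbidden (parity).
(b)–(e): allowed.
(c)–(d): forbidden (ΔL, ΔJ).
(c)–(e): forbidden (parity, ΔL, ΔJ).
(d)–(e): allowed.
Allowed pairs: 3 of 10.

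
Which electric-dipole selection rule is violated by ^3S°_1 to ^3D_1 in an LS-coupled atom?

the ΔL = 0, ±1 rule

ΔL = 0, ±1 (not L=0↔0): L: 0 → 2, ΔL = +2 — ✗.
ΔS = 0: S: 1 → 1 — ✓.
ΔJ = 0, ±1 (not J=0↔0): J: 1 → 1, ΔJ = +0 — ✓.
Parity must change: odd → even — ✓.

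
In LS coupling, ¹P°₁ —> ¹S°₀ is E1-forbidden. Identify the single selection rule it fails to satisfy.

parity

Reading off the term symbols: S 0→0, L 1→0, J 1→0, parity odd→odd.
ΔL = 0, ±1 (not L=0↔0): L: 1 → 0, ΔL = -1 — ok.
ΔS = 0: S: 0 → 0 — ok.
ΔJ = 0, ±1 (not J=0↔0): J: 1 → 0, ΔJ = -1 — ok.
Parity must change: odd → odd — fails.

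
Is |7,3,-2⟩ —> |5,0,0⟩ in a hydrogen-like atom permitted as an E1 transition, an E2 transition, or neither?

neither

Δl = 0 − 3 = -3; l_i + l_f = 3.
Δm_l = +2.
E1 (Δl = ±1, |Δm_l| ≤ 1): not satisfied.
E2 (Δl = 0,±2, l_i+l_f ≥ 2, |Δm_l| ≤ 2): not satisfied.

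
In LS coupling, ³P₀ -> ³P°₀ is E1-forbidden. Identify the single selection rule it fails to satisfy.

Initial level: S=1, L=1, J=0, parity even. Final level: S=1, L=1, J=0, parity odd.
Parity must change: even → odd — passes.
ΔS = 0: S: 1 → 1 — passes.
ΔL = 0, ±1 (not L=0↔0): L: 1 → 1, ΔL = +0 — passes.
ΔJ = 0, ±1 (not J=0↔0): J: 0 → 0, ΔJ = +0 — fails.

the J=0 ↔ J=0 exclusion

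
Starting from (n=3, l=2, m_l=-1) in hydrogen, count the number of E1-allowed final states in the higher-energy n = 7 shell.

E1 requires Δl = ±1, so l_f ∈ {1, 3}; with 0 ≤ l_f ≤ n_f−1 = 6, the allowed l_f values are {1, 3}.
For l_f = 1: m_f ∈ {m_i−1, m_i, m_i+1} ∩ [−1, 1] = {-1, 0} → 2 states.
For l_f = 3: m_f ∈ {m_i−1, m_i, m_i+1} ∩ [−3, 3] = {-2, -1, 0} → 3 states.
Total: 5.

5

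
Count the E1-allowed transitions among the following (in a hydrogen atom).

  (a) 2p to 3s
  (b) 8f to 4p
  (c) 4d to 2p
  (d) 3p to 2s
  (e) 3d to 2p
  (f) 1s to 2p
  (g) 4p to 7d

(a) allowed
(b) forbidden — Δl = -2 (E1 requires Δl = ±1)
(c) allowed
(d) allowed
(e) allowed
(f) allowed
(g) allowed
Total allowed: 6 of 7.

6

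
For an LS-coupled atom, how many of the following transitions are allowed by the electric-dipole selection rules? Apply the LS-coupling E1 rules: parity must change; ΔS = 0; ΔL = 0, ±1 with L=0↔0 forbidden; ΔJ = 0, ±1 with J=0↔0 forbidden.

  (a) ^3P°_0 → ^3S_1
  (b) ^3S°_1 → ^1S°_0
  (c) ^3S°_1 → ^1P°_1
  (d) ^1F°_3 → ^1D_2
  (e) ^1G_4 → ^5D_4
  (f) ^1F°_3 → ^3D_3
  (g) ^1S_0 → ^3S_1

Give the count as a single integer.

(a) allowed
(b) forbidden (parity, ΔS, ΔL fail)
(c) forbidden (parity, ΔS fail)
(d) allowed
(e) forbidden (parity, ΔS, ΔL fail)
(f) forbidden (ΔS fails)
(g) forbidden (parity, ΔS, ΔL fail)
Total allowed: 2 of 7.

2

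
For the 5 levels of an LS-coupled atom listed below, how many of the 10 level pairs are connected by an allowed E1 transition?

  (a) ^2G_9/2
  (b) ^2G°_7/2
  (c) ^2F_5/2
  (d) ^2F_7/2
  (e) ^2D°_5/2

5

(a)–(b): allowed.
(a)–(c): forbidden (parity, ΔJ).
(a)–(d): forbidden (parity).
(a)–(e): forbidden (ΔL, ΔJ).
(b)–(c): allowed.
(b)–(d): allowed.
(b)–(e): forbidden (parity, ΔL).
(c)–(d): forbidden (parity).
(c)–(e): allowed.
(d)–(e): allowed.
Allowed pairs: 5 of 10.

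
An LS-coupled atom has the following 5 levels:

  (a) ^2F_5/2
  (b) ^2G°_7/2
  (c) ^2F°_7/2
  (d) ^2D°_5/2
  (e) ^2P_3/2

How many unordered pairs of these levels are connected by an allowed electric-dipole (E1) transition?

(a)–(b): allowed.
(a)–(c): allowed.
(a)–(d): allowed.
(a)–(e): forbidden (parity, ΔL).
(b)–(c): forbidden (parity).
(b)–(d): forbidden (parity, ΔL).
(b)–(e): forbidden (ΔL, ΔJ).
(c)–(d): forbidden (parity).
(c)–(e): forbidden (ΔL, ΔJ).
(d)–(e): allowed.
Allowed pairs: 4 of 10.

4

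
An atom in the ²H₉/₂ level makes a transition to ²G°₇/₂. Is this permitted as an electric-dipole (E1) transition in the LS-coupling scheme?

Parity must change: even → odd — satisfied.
ΔS = 0: S: 1/2 → 1/2 — satisfied.
ΔL = 0, ±1 (not L=0↔0): L: 5 → 4, ΔL = -1 — satisfied.
ΔJ = 0, ±1 (not J=0↔0): J: 9/2 → 7/2, ΔJ = -1 — satisfied.
All four E1 rules are satisfied.

allowed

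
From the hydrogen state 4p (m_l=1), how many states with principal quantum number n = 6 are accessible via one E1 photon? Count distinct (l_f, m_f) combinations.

E1 requires Δl = ±1, so l_f ∈ {0, 2}; with 0 ≤ l_f ≤ n_f−1 = 5, the allowed l_f values are {0, 2}.
For l_f = 0: m_f ∈ {m_i−1, m_i, m_i+1} ∩ [−0, 0] = {0} → 1 state.
For l_f = 2: m_f ∈ {m_i−1, m_i, m_i+1} ∩ [−2, 2] = {0, 1, 2} → 3 states.
Total: 4.

4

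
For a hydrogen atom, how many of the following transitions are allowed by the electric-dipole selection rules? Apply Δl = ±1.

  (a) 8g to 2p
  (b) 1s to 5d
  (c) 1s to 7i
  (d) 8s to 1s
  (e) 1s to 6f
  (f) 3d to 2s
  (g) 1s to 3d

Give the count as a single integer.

(a) forbidden — Δl = -3 (E1 requires Δl = ±1)
(b) forbidden — Δl = +2 (E1 requires Δl = ±1)
(c) forbidden — Δl = +6 (E1 requires Δl = ±1)
(d) forbidden — Δl = +0 (E1 requires Δl = ±1)
(e) forbidden — Δl = +3 (E1 requires Δl = ±1)
(f) forbidden — Δl = -2 (E1 requires Δl = ±1)
(g) forbidden — Δl = +2 (E1 requires Δl = ±1)
Total allowed: 0 of 7.

0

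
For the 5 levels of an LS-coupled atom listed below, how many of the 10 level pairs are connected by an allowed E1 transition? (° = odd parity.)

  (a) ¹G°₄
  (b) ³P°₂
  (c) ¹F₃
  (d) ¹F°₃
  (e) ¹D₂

(a)–(b): forbidden (parity, ΔS, ΔL, ΔJ).
(a)–(c): allowed.
(a)–(d): forbidden (parity).
(a)–(e): forbidden (ΔL, ΔJ).
(b)–(c): forbidden (ΔS, ΔL).
(b)–(d): forbidden (parity, ΔS, ΔL).
(b)–(e): forbidden (ΔS).
(c)–(d): allowed.
(c)–(e): forbidden (parity).
(d)–(e): allowed.
Allowed pairs: 3 of 10.

3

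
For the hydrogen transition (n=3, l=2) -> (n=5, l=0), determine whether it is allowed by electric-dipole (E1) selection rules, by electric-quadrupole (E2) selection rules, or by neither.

Δl = 0 − 2 = -2; l_i + l_f = 2.
E1 (Δl = ±1): not satisfied.
E2 (Δl = 0,±2, l_i+l_f ≥ 2): satisfied.

E2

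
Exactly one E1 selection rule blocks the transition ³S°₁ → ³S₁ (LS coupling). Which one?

Reading off the term symbols: S 1→1, L 0→0, J 1→1, parity odd→even.
ΔS = 0: S: 1 → 1 — satisfied.
ΔJ = 0, ±1 (not J=0↔0): J: 1 → 1, ΔJ = +0 — satisfied.
Parity must change: odd → even — satisfied.
ΔL = 0, ±1 (not L=0↔0): L: 0 → 0, ΔL = +0 — violated.

the L=0 ↔ L=0 exclusion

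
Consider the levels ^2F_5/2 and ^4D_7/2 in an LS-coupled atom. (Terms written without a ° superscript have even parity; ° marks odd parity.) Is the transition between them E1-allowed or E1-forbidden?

Reading off the term symbols: S 1/2→3/2, L 3→2, J 5/2→7/2, parity even→even.
Parity must change: even → even — fails.
ΔS = 0: S: 1/2 → 3/2 — fails.
ΔL = 0, ±1 (not L=0↔0): L: 3 → 2, ΔL = -1 — ok.
ΔJ = 0, ±1 (not J=0↔0): J: 5/2 → 7/2, ΔJ = +1 — ok.
Rule(s) violated: parity, ΔS.

forbidden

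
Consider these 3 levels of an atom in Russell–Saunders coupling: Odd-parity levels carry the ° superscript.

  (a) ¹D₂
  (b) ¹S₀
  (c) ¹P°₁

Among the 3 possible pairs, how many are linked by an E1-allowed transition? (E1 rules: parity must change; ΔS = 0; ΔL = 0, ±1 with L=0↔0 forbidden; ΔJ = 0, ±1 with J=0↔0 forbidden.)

(a)–(b): forbidden (parity, ΔL, ΔJ).
(a)–(c): allowed.
(b)–(c): allowed.
Allowed pairs: 2 of 3.

2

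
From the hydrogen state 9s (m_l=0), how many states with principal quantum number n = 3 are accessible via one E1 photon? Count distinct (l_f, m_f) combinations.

3

E1 requires Δl = ±1, so l_f ∈ {-1, 1}; with 0 ≤ l_f ≤ n_f−1 = 2, the allowed l_f values are {1}.
For l_f = 1: m_f ∈ {m_i−1, m_i, m_i+1} ∩ [−1, 1] = {-1, 0, 1} → 3 states.
Total: 3.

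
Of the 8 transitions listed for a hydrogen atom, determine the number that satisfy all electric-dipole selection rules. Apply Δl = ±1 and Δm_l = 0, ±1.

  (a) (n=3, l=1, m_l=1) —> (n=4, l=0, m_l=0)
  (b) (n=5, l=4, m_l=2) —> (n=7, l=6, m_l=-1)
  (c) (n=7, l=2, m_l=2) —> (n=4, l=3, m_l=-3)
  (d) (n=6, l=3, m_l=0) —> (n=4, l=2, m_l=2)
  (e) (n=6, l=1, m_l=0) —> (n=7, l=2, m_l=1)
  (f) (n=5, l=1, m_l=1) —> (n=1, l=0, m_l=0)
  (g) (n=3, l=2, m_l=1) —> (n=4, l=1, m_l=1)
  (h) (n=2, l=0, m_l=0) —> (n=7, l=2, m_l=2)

(a) allowed
(b) forbidden — Δl = +2 (E1 requires Δl = ±1); Δm_l = -3 (E1 requires Δm_l = 0, ±1)
(c) forbidden — Δm_l = -5 (E1 requires Δm_l = 0, ±1)
(d) forbidden — Δm_l = +2 (E1 requires Δm_l = 0, ±1)
(e) allowed
(f) allowed
(g) allowed
(h) forbidden — Δl = +2 (E1 requires Δl = ±1); Δm_l = +2 (E1 requires Δm_l = 0, ±1)
Total allowed: 4 of 8.

4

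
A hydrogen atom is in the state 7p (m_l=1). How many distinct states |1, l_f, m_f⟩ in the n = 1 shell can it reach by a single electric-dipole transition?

1

E1 requires Δl = ±1, so l_f ∈ {0, 2}; with 0 ≤ l_f ≤ n_f−1 = 0, the allowed l_f values are {0}.
For l_f = 0: m_f ∈ {m_i−1, m_i, m_i+1} ∩ [−0, 0] = {0} → 1 state.
Total: 1.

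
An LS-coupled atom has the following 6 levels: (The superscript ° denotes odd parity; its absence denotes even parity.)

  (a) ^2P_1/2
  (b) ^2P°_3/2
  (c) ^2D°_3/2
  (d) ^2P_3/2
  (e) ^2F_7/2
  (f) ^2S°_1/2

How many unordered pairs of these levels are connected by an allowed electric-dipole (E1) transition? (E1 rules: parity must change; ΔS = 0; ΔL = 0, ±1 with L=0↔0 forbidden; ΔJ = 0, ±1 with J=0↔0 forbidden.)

(a)–(b): allowed.
(a)–(c): allowed.
(a)–(d): forbidden (parity).
(a)–(e): forbidden (parity, ΔL, ΔJ).
(a)–(f): allowed.
(b)–(c): forbidden (parity).
(b)–(d): allowed.
(b)–(e): forbidden (ΔL, ΔJ).
(b)–(f): forbidden (parity).
(c)–(d): allowed.
(c)–(e): forbidden (ΔJ).
(c)–(f): forbidden (parity, ΔL).
(d)–(e): forbidden (parity, ΔL, ΔJ).
(d)–(f): allowed.
(e)–(f): forbidden (ΔL, ΔJ).
Allowed pairs: 6 of 15.

6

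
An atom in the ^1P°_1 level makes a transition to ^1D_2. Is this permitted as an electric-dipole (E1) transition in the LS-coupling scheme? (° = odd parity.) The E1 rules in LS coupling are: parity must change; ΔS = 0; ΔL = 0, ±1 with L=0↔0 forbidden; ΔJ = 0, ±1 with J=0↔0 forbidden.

allowed

Parity must change: odd → even — ok.
ΔS = 0: S: 0 → 0 — ok.
ΔL = 0, ±1 (not L=0↔0): L: 1 → 2, ΔL = +1 — ok.
ΔJ = 0, ±1 (not J=0↔0): J: 1 → 2, ΔJ = +1 — ok.
All four E1 rules are satisfied.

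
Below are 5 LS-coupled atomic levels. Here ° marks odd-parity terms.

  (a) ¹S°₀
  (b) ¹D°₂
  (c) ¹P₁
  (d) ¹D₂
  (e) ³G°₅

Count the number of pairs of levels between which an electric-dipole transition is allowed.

3

(a)–(b): forbidden (parity, ΔL, ΔJ).
(a)–(c): allowed.
(a)–(d): forbidden (ΔL, ΔJ).
(a)–(e): forbidden (parity, ΔS, ΔL, ΔJ).
(b)–(c): allowed.
(b)–(d): allowed.
(b)–(e): forbidden (parity, ΔS, ΔL, ΔJ).
(c)–(d): forbidden (parity).
(c)–(e): forbidden (ΔS, ΔL, ΔJ).
(d)–(e): forbidden (ΔS, ΔL, ΔJ).
Allowed pairs: 3 of 10.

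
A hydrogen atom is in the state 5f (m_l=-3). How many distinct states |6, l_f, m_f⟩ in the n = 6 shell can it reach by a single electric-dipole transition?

4

E1 requires Δl = ±1, so l_f ∈ {2, 4}; with 0 ≤ l_f ≤ n_f−1 = 5, the allowed l_f values are {2, 4}.
For l_f = 2: m_f ∈ {m_i−1, m_i, m_i+1} ∩ [−2, 2] = {-2} → 1 state.
For l_f = 4: m_f ∈ {m_i−1, m_i, m_i+1} ∩ [−4, 4] = {-4, -3, -2} → 3 states.
Total: 4.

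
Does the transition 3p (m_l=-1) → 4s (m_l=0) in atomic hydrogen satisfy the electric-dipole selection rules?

allowed

l: 1 → 0 (Δl = -1). Δl = ±1 satisfied.
Δm_l = 0 − (-1) = +1. E1 requires Δm_l = 0, ±1: satisfied.
All E1 selection rules are satisfied.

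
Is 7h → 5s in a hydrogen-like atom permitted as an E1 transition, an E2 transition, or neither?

neither

Δl = 0 − 5 = -5; l_i + l_f = 5.
E1 (Δl = ±1): not satisfied.
E2 (Δl = 0,±2, l_i+l_f ≥ 2): not satisfied.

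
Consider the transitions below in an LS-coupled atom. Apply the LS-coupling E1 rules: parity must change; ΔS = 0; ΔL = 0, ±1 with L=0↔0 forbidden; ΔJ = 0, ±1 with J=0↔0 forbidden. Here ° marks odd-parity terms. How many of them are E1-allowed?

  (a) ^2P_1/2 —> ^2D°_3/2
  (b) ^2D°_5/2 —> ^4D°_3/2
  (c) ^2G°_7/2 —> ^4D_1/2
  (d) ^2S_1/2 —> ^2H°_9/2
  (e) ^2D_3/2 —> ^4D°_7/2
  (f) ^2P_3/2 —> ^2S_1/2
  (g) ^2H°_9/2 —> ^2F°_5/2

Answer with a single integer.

1

(a) allowed
(b) forbidden (parity, ΔS fail)
(c) forbidden (ΔS, ΔL, ΔJ fail)
(d) forbidden (ΔL, ΔJ fail)
(e) forbidden (ΔS, ΔJ fail)
(f) forbidden (parity fails)
(g) forbidden (parity, ΔL, ΔJ fail)
Total allowed: 1 of 7.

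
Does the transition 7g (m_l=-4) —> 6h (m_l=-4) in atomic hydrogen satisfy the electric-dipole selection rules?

Δl = 5 − 4 = +1; the E1 rule Δl = ±1 is ok.
Δm_l = -4 − (-4) = +0. E1 requires Δm_l = 0, ±1: ok.
All E1 selection rules are satisfied.

allowed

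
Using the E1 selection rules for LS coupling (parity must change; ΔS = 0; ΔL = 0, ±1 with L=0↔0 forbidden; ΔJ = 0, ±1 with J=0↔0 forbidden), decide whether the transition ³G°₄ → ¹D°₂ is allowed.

forbidden

Initial level: S=1, L=4, J=4, parity odd. Final level: S=0, L=2, J=2, parity odd.
Parity must change: odd → odd — violated.
ΔS = 0: S: 1 → 0 — violated.
ΔL = 0, ±1 (not L=0↔0): L: 4 → 2, ΔL = -2 — violated.
ΔJ = 0, ±1 (not J=0↔0): J: 4 → 2, ΔJ = -2 — violated.
Rule(s) violated: parity, ΔS, ΔL, ΔJ.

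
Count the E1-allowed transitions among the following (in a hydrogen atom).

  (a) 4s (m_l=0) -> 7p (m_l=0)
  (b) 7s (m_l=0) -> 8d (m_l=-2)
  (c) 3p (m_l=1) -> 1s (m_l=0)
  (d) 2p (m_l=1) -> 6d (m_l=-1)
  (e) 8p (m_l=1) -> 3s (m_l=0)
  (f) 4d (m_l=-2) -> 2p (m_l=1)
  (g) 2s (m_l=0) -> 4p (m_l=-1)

4

(a) allowed
(b) forbidden — Δl = +2 (E1 requires Δl = ±1); Δm_l = -2 (E1 requires Δm_l = 0, ±1)
(c) allowed
(d) forbidden — Δm_l = -2 (E1 requires Δm_l = 0, ±1)
(e) allowed
(f) forbidden — Δm_l = +3 (E1 requires Δm_l = 0, ±1)
(g) allowed
Total allowed: 4 of 7.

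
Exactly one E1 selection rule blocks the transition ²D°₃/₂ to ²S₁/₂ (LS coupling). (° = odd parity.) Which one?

ΔS = 0: S: 1/2 → 1/2 — satisfied.
ΔJ = 0, ±1 (not J=0↔0): J: 3/2 → 1/2, ΔJ = -1 — satisfied.
Parity must change: odd → even — satisfied.
ΔL = 0, ±1 (not L=0↔0): L: 2 → 0, ΔL = -2 — violated.

the ΔL = 0, ±1 rule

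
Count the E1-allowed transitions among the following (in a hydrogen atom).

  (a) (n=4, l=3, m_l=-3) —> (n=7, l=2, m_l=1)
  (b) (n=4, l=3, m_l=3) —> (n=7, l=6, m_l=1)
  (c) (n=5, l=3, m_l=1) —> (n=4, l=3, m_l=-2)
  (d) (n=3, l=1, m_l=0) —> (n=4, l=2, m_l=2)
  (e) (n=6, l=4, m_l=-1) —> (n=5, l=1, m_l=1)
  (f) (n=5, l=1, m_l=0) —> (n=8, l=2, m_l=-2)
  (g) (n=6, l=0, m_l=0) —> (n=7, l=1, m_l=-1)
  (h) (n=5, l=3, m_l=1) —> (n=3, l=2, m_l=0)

(a) forbidden — Δm_l = +4 (E1 requires Δm_l = 0, ±1)
(b) forbidden — Δl = +3 (E1 requires Δl = ±1); Δm_l = -2 (E1 requires Δm_l = 0, ±1)
(c) forbidden — Δl = +0 (E1 requires Δl = ±1); Δm_l = -3 (E1 requires Δm_l = 0, ±1)
(d) forbidden — Δm_l = +2 (E1 requires Δm_l = 0, ±1)
(e) forbidden — Δl = -3 (E1 requires Δl = ±1); Δm_l = +2 (E1 requires Δm_l = 0, ±1)
(f) forbidden — Δm_l = -2 (E1 requires Δm_l = 0, ±1)
(g) allowed
(h) allowed
Total allowed: 2 of 8.

2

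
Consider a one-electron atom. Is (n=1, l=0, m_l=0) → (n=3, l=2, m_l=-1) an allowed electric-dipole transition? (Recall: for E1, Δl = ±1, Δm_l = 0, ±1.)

forbidden

l: 0 → 2 (Δl = +2). Δl = ±1 fails.
Δm_l = -1 − (0) = -1. E1 requires Δm_l = 0, ±1: ok.
The transition is electric-dipole forbidden.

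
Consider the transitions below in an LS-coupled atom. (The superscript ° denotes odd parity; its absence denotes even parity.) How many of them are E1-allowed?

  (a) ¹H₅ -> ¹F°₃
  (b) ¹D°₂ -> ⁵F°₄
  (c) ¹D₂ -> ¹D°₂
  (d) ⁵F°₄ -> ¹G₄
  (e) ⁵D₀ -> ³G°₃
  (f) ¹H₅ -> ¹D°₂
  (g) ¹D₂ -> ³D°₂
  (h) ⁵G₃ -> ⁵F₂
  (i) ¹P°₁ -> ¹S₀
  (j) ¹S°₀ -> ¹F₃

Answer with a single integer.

2

(a) forbidden (ΔL, ΔJ fail)
(b) forbidden (parity, ΔS, ΔJ fail)
(c) allowed
(d) forbidden (ΔS fails)
(e) forbidden (ΔS, ΔL, ΔJ fail)
(f) forbidden (ΔL, ΔJ fail)
(g) forbidden (ΔS fails)
(h) forbidden (parity fails)
(i) allowed
(j) forbidden (ΔL, ΔJ fail)
Total allowed: 2 of 10.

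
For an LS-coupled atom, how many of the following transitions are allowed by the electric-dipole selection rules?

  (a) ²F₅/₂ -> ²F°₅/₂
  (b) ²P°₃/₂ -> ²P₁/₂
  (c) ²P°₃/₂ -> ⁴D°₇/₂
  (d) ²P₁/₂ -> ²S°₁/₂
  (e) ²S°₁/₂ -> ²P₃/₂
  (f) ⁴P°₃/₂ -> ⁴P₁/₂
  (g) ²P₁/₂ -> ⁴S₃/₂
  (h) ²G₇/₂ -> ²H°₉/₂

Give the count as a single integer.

6

(a) allowed
(b) allowed
(c) forbidden (parity, ΔS, ΔJ fail)
(d) allowed
(e) allowed
(f) allowed
(g) forbidden (parity, ΔS fail)
(h) allowed
Total allowed: 6 of 8.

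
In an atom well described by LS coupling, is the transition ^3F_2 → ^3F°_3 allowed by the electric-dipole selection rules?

allowed

Initial level: S=1, L=3, J=2, parity even. Final level: S=1, L=3, J=3, parity odd.
Parity must change: even → odd — ✓.
ΔS = 0: S: 1 → 1 — ✓.
ΔL = 0, ±1 (not L=0↔0): L: 3 → 3, ΔL = +0 — ✓.
ΔJ = 0, ±1 (not J=0↔0): J: 2 → 3, ΔJ = +1 — ✓.
All four E1 rules are satisfied.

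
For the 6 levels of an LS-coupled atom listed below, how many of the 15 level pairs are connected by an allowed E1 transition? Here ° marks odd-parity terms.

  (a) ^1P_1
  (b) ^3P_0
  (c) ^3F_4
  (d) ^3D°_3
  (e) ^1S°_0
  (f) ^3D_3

(a)–(b): forbidden (parity, ΔS).
(a)–(c): forbidden (parity, ΔS, ΔL, ΔJ).
(a)–(d): forbidden (ΔS, ΔJ).
(a)–(e): allowed.
(a)–(f): forbidden (parity, ΔS, ΔJ).
(b)–(c): forbidden (parity, ΔL, ΔJ).
(b)–(d): forbidden (ΔJ).
(b)–(e): forbidden (ΔS, ΔJ).
(b)–(f): forbidden (parity, ΔJ).
(c)–(d): allowed.
(c)–(e): forbidden (ΔS, ΔL, ΔJ).
(c)–(f): forbidden (parity).
(d)–(e): forbidden (parity, ΔS, ΔL, ΔJ).
(d)–(f): allowed.
(e)–(f): forbidden (ΔS, ΔL, ΔJ).
Allowed pairs: 3 of 15.

3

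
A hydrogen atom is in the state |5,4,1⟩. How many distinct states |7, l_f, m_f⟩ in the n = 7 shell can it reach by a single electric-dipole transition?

E1 requires Δl = ±1, so l_f ∈ {3, 5}; with 0 ≤ l_f ≤ n_f−1 = 6, the allowed l_f values are {3, 5}.
For l_f = 3: m_f ∈ {m_i−1, m_i, m_i+1} ∩ [−3, 3] = {0, 1, 2} → 3 states.
For l_f = 5: m_f ∈ {m_i−1, m_i, m_i+1} ∩ [−5, 5] = {0, 1, 2} → 3 states.
Total: 6.

6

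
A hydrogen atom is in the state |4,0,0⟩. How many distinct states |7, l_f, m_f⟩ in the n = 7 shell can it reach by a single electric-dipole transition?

E1 requires Δl = ±1, so l_f ∈ {-1, 1}; with 0 ≤ l_f ≤ n_f−1 = 6, the allowed l_f values are {1}.
For l_f = 1: m_f ∈ {m_i−1, m_i, m_i+1} ∩ [−1, 1] = {-1, 0, 1} → 3 states.
Total: 3.

3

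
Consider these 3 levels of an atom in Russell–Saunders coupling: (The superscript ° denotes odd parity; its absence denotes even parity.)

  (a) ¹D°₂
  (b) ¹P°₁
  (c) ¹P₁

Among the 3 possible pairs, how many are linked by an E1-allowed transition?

(a)–(b): forbidden (parity).
(a)–(c): allowed.
(b)–(c): allowed.
Allowed pairs: 2 of 3.

2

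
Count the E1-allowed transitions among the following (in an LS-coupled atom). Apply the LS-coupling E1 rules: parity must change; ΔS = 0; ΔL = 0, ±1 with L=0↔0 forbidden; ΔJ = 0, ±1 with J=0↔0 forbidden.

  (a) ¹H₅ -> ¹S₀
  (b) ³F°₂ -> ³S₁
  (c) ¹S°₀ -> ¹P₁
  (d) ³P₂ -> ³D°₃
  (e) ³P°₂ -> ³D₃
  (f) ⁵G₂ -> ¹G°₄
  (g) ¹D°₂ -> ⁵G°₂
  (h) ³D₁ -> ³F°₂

4

(a) forbidden (parity, ΔL, ΔJ fail)
(b) forbidden (ΔL fails)
(c) allowed
(d) allowed
(e) allowed
(f) forbidden (ΔS, ΔJ fail)
(g) forbidden (parity, ΔS, ΔL fail)
(h) allowed
Total allowed: 4 of 8.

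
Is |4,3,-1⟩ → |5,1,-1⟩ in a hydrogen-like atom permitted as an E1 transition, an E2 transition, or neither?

Δl = 1 − 3 = -2; l_i + l_f = 4.
Δm_l = +0.
E1 (Δl = ±1, |Δm_l| ≤ 1): not satisfied.
E2 (Δl = 0,±2, l_i+l_f ≥ 2, |Δm_l| ≤ 2): satisfied.

E2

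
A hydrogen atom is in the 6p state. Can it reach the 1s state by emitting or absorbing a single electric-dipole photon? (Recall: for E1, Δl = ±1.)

l: 1 → 0 (Δl = -1). Δl = ±1 ok.
All E1 selection rules are satisfied.

allowed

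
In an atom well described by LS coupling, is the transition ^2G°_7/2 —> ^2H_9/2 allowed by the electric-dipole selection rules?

allowed

Parity must change: odd → even — ✓.
ΔS = 0: S: 1/2 → 1/2 — ✓.
ΔJ = 0, ±1 (not J=0↔0): J: 7/2 → 9/2, ΔJ = +1 — ✓.
ΔL = 0, ±1 (not L=0↔0): L: 4 → 5, ΔL = +1 — ✓.
All four E1 rules are satisfied.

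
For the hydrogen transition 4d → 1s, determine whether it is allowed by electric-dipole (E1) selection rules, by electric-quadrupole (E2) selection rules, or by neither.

E2

Δl = 0 − 2 = -2; l_i + l_f = 2.
E1 (Δl = ±1): not satisfied.
E2 (Δl = 0,±2, l_i+l_f ≥ 2): satisfied.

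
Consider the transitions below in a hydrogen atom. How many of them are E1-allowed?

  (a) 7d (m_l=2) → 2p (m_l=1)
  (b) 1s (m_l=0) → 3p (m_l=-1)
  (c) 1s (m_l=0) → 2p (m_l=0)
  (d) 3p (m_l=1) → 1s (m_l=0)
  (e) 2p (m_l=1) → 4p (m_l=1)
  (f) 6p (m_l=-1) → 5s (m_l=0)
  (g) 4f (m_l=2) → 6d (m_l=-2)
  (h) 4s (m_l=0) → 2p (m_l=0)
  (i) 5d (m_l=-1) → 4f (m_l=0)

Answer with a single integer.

7

(a) allowed
(b) allowed
(c) allowed
(d) allowed
(e) forbidden — Δl = +0 (E1 requires Δl = ±1)
(f) allowed
(g) forbidden — Δm_l = -4 (E1 requires Δm_l = 0, ±1)
(h) allowed
(i) allowed
Total allowed: 7 of 9.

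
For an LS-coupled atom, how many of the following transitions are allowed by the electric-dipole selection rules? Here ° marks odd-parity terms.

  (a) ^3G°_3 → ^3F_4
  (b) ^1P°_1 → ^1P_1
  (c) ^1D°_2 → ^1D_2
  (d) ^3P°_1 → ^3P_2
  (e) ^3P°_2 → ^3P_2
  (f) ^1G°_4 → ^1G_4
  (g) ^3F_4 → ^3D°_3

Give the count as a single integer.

(a) allowed
(b) allowed
(c) allowed
(d) allowed
(e) allowed
(f) allowed
(g) allowed
Total allowed: 7 of 7.

7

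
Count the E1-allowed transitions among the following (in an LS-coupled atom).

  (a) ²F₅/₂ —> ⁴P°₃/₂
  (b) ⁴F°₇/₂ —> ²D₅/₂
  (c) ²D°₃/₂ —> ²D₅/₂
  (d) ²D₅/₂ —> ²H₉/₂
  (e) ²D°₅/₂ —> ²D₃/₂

2

(a) forbidden (ΔS, ΔL fail)
(b) forbidden (ΔS fails)
(c) allowed
(d) forbidden (parity, ΔL, ΔJ fail)
(e) allowed
Total allowed: 2 of 5.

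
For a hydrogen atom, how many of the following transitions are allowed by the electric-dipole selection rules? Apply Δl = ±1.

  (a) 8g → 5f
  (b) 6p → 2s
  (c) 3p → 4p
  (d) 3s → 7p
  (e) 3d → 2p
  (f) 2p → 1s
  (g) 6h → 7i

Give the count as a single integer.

6

(a) allowed
(b) allowed
(c) forbidden — Δl = +0 (E1 requires Δl = ±1)
(d) allowed
(e) allowed
(f) allowed
(g) allowed
Total allowed: 6 of 7.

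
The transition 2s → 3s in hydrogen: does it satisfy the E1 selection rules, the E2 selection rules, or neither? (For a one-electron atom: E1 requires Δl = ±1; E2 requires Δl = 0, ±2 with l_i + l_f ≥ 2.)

Δl = 0 − 0 = +0; l_i + l_f = 0.
E1 (Δl = ±1): not satisfied.
E2 (Δl = 0,±2, l_i+l_f ≥ 2): not satisfied.

neither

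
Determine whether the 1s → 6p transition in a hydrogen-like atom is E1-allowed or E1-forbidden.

allowed

Initial l = 0, final l = 1, so Δl = +1. E1 requires Δl = ±1: ok.
All E1 selection rules are satisfied.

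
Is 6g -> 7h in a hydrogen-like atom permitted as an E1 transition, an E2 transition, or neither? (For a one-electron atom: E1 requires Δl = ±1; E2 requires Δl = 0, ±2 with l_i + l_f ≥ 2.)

Δl = 5 − 4 = +1; l_i + l_f = 9.
E1 (Δl = ±1): satisfied.
E2 (Δl = 0,±2, l_i+l_f ≥ 2): not satisfied.

E1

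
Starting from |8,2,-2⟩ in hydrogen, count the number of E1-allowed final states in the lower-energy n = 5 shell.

E1 requires Δl = ±1, so l_f ∈ {1, 3}; with 0 ≤ l_f ≤ n_f−1 = 4, the allowed l_f values are {1, 3}.
For l_f = 1: m_f ∈ {m_i−1, m_i, m_i+1} ∩ [−1, 1] = {-1} → 1 state.
For l_f = 3: m_f ∈ {m_i−1, m_i, m_i+1} ∩ [−3, 3] = {-3, -2, -1} → 3 states.
Total: 4.

4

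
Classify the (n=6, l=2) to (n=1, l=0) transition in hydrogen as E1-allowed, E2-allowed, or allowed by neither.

Δl = 0 − 2 = -2; l_i + l_f = 2.
E1 (Δl = ±1): not satisfied.
E2 (Δl = 0,±2, l_i+l_f ≥ 2): satisfied.

E2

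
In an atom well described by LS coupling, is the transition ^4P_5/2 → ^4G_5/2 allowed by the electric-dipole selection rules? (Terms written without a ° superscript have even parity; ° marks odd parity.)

forbidden

Reading off the term symbols: S 3/2→3/2, L 1→4, J 5/2→5/2, parity even→even.
Parity must change: even → even — ✗.
ΔS = 0: S: 3/2 → 3/2 — ✓.
ΔL = 0, ±1 (not L=0↔0): L: 1 → 4, ΔL = +3 — ✗.
ΔJ = 0, ±1 (not J=0↔0): J: 5/2 → 5/2, ΔJ = +0 — ✓.
Rule(s) violated: parity, ΔL.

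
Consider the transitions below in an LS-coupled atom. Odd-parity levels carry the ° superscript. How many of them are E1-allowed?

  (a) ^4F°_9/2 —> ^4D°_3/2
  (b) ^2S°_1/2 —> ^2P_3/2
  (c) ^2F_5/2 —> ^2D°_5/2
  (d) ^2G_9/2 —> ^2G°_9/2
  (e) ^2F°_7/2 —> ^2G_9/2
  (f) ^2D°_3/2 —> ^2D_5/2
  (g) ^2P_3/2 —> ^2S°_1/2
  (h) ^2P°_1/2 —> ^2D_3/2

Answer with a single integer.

(a) forbidden (parity, ΔJ fail)
(b) allowed
(c) allowed
(d) allowed
(e) allowed
(f) allowed
(g) allowed
(h) allowed
Total allowed: 7 of 8.

7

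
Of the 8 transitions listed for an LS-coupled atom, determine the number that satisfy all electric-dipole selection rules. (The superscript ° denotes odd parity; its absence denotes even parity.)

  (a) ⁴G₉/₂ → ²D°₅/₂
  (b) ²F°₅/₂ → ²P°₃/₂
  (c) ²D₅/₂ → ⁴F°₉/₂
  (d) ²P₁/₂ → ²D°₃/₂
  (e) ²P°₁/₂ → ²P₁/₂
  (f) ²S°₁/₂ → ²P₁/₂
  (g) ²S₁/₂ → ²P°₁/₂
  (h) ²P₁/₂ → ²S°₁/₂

(a) forbidden (ΔS, ΔL, ΔJ fail)
(b) forbidden (parity, ΔL fail)
(c) forbidden (ΔS, ΔJ fail)
(d) allowed
(e) allowed
(f) allowed
(g) allowed
(h) allowed
Total allowed: 5 of 8.

5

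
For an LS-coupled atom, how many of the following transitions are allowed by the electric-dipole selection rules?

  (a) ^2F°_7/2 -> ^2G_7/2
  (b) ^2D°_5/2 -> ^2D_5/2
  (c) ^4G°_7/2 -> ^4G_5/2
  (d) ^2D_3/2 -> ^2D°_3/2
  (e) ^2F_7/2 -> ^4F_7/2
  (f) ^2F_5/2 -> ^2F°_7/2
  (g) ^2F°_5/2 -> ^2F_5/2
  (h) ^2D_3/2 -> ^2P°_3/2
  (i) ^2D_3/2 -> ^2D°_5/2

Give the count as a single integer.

(a) allowed
(b) allowed
(c) allowed
(d) allowed
(e) forbidden (parity, ΔS fail)
(f) allowed
(g) allowed
(h) allowed
(i) allowed
Total allowed: 8 of 9.

8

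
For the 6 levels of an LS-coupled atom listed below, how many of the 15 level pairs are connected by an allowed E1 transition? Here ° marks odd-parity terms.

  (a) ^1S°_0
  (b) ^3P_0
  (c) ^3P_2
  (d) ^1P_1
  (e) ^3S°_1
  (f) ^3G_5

(a)–(b): forbidden (ΔS, ΔJ).
(a)–(c): forbidden (ΔS, ΔJ).
(a)–(d): allowed.
(a)–(e): forbidden (parity, ΔS, ΔL).
(a)–(f): forbidden (ΔS, ΔL, ΔJ).
(b)–(c): forbidden (parity, ΔJ).
(b)–(d): forbidden (parity, ΔS).
(b)–(e): allowed.
(b)–(f): forbidden (parity, ΔL, ΔJ).
(c)–(d): forbidden (parity, ΔS).
(c)–(e): allowed.
(c)–(f): forbidden (parity, ΔL, ΔJ).
(d)–(e): forbidden (ΔS).
(d)–(f): forbidden (parity, ΔS, ΔL, ΔJ).
(e)–(f): forbidden (ΔL, ΔJ).
Allowed pairs: 3 of 15.

3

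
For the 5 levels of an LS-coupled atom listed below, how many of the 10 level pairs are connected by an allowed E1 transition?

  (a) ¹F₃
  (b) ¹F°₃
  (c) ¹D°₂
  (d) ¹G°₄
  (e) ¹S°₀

3

(a)–(b): allowed.
(a)–(c): allowed.
(a)–(d): allowed.
(a)–(e): forbidden (ΔL, ΔJ).
(b)–(c): forbidden (parity).
(b)–(d): forbidden (parity).
(b)–(e): forbidden (parity, ΔL, ΔJ).
(c)–(d): forbidden (parity, ΔL, ΔJ).
(c)–(e): forbidden (parity, ΔL, ΔJ).
(d)–(e): forbidden (parity, ΔL, ΔJ).
Allowed pairs: 3 of 10.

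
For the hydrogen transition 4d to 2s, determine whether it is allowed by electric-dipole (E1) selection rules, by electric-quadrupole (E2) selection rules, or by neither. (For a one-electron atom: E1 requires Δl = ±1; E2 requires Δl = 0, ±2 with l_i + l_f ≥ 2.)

E2

Δl = 0 − 2 = -2; l_i + l_f = 2.
E1 (Δl = ±1): not satisfied.
E2 (Δl = 0,±2, l_i+l_f ≥ 2): satisfied.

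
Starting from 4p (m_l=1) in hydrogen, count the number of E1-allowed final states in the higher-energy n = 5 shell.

E1 requires Δl = ±1, so l_f ∈ {0, 2}; with 0 ≤ l_f ≤ n_f−1 = 4, the allowed l_f values are {0, 2}.
For l_f = 0: m_f ∈ {m_i−1, m_i, m_i+1} ∩ [−0, 0] = {0} → 1 state.
For l_f = 2: m_f ∈ {m_i−1, m_i, m_i+1} ∩ [−2, 2] = {0, 1, 2} → 3 states.
Total: 4.

4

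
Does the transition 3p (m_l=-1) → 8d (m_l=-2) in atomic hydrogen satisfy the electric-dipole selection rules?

allowed

l: 1 → 2 (Δl = +1). Δl = ±1 ✓.
m_l: -1 → -2 (Δm_l = -1). |Δm_l| ≤ 1 ✓.
All E1 selection rules are satisfied.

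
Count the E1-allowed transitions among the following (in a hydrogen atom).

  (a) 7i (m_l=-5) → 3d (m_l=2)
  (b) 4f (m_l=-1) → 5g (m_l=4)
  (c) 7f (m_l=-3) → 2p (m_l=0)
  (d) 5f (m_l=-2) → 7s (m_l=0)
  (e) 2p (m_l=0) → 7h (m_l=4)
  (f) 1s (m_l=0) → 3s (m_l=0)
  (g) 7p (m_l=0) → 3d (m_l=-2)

(a) forbidden — Δl = -4 (E1 requires Δl = ±1); Δm_l = +7 (E1 requires Δm_l = 0, ±1)
(b) forbidden — Δm_l = +5 (E1 requires Δm_l = 0, ±1)
(c) forbidden — Δl = -2 (E1 requires Δl = ±1); Δm_l = +3 (E1 requires Δm_l = 0, ±1)
(d) forbidden — Δl = -3 (E1 requires Δl = ±1); Δm_l = +2 (E1 requires Δm_l = 0, ±1)
(e) forbidden — Δl = +4 (E1 requires Δl = ±1); Δm_l = +4 (E1 requires Δm_l = 0, ±1)
(f) forbidden — Δl = +0 (E1 requires Δl = ±1)
(g) forbidden — Δm_l = -2 (E1 requires Δm_l = 0, ±1)
Total allowed: 0 of 7.

0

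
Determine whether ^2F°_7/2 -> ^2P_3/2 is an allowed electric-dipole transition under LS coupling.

forbidden

Initial level: S=1/2, L=3, J=7/2, parity odd. Final level: S=1/2, L=1, J=3/2, parity even.
Parity must change: odd → even — satisfied.
ΔL = 0, ±1 (not L=0↔0): L: 3 → 1, ΔL = -2 — violated.
ΔJ = 0, ±1 (not J=0↔0): J: 7/2 → 3/2, ΔJ = -2 — violated.
ΔS = 0: S: 1/2 → 1/2 — satisfied.
Rule(s) violated: ΔL, ΔJ.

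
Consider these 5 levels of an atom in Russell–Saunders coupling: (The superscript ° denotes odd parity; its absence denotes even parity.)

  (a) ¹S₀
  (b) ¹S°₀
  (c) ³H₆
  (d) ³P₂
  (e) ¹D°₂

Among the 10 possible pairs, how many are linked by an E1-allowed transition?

(a)–(b): forbidden (ΔL, ΔJ).
(a)–(c): forbidden (parity, ΔS, ΔL, ΔJ).
(a)–(d): forbidden (parity, ΔS, ΔJ).
(a)–(e): forbidden (ΔL, ΔJ).
(b)–(c): forbidden (ΔS, ΔL, ΔJ).
(b)–(d): forbidden (ΔS, ΔJ).
(b)–(e): forbidden (parity, ΔL, ΔJ).
(c)–(d): forbidden (parity, ΔL, ΔJ).
(c)–(e): forbidden (ΔS, ΔL, ΔJ).
(d)–(e): forbidden (ΔS).
Allowed pairs: 0 of 10.

0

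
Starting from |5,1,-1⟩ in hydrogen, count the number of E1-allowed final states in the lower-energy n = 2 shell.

1

E1 requires Δl = ±1, so l_f ∈ {0, 2}; with 0 ≤ l_f ≤ n_f−1 = 1, the allowed l_f values are {0}.
For l_f = 0: m_f ∈ {m_i−1, m_i, m_i+1} ∩ [−0, 0] = {0} → 1 state.
Total: 1.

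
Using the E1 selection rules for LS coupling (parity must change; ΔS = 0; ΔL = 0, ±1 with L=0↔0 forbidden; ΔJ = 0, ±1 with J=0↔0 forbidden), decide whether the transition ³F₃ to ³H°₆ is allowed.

forbidden

Initial level: S=1, L=3, J=3, parity even. Final level: S=1, L=5, J=6, parity odd.
Parity must change: even → odd — ok.
ΔS = 0: S: 1 → 1 — ok.
ΔL = 0, ±1 (not L=0↔0): L: 3 → 5, ΔL = +2 — fails.
ΔJ = 0, ±1 (not J=0↔0): J: 3 → 6, ΔJ = +3 — fails.
Rule(s) violated: ΔL, ΔJ.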